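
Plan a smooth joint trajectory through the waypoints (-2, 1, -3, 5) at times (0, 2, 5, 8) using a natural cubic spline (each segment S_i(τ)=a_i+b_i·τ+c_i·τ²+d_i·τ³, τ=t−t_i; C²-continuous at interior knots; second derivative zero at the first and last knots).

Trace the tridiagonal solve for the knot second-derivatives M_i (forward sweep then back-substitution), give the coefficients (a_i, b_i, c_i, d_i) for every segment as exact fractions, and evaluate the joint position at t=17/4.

  seg 0: a=-2 b=517/222 c=0 d=-23/111
  seg 1: a=1 b=-35/222 c=-46/37 d=21/74
  seg 2: a=-3 b=5/111 c=97/74 d=-97/666
S(17/4) = -11443/4736

Δ: Δ0=3/2, Δ1=-4/3, Δ2=8/3
row 1: diag=10, rhs=-17; c'=3/10, d'=-17/10
row 2: denom=12−3·3/10=111/10; d'=(24−3·-17/10)/(111/10)=97/37
back: M2=97/37
back: M1=-17/10−3/10·97/37=-92/37
M: M0=0, M1=-92/37, M2=97/37, M3=0
seg 0: a=-2, c=M0/2=0, d=(M1−M0)/(6·2)=-23/111, b=Δ0−h0·(2M0+M1)/6=517/222
seg 1: a=1, c=M1/2=-46/37, d=(M2−M1)/(6·3)=21/74, b=Δ1−h1·(2M1+M2)/6=-35/222
seg 2: a=-3, c=M2/2=97/74, d=(M3−M2)/(6·3)=-97/666, b=Δ2−h2·(2M2+M3)/6=5/111
t_q=17/4 → seg 1, τ=9/4; S=1+-35/222·τ+-46/37·τ²+21/74·τ³=-11443/4736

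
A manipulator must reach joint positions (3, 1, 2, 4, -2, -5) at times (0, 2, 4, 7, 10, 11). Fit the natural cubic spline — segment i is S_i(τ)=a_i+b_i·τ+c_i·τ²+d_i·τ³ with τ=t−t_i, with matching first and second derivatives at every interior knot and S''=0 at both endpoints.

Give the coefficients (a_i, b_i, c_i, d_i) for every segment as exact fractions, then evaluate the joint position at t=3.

Δ: Δ0=-1, Δ1=1/2, Δ2=2/3, Δ3=-2, Δ4=-3
row 1: diag=8, rhs=9; c'=1/4, d'=9/8
row 2: denom=10−2·1/4=19/2; d'=(1−2·9/8)/(19/2)=-5/38
row 3: denom=12−3·6/19=210/19; d'=(-16−3·-5/38)/(210/19)=-593/420
row 4: denom=8−3·19/70=503/70; d'=(-6−3·-593/420)/(503/70)=-247/1006
back: M4=-247/1006
back: M3=-593/420−19/70·-247/1006=-2030/1509
back: M2=-5/38−6/19·-2030/1509=295/1006
back: M1=9/8−1/4·295/1006=529/503
M: M0=0, M1=529/503, M2=295/1006, M3=-2030/1509, M4=-247/1006, M5=0
seg 0: a=3, c=M0/2=0, d=(M1−M0)/(6·2)=529/6036, b=Δ0−h0·(2M0+M1)/6=-2038/1509
seg 1: a=1, c=M1/2=529/1006, d=(M2−M1)/(6·2)=-763/12072, b=Δ1−h1·(2M1+M2)/6=-451/1509
seg 2: a=2, c=M2/2=295/2012, d=(M3−M2)/(6·3)=-4945/54324, b=Δ2−h2·(2M2+M3)/6=3157/3018
seg 3: a=4, c=M3/2=-1015/1509, d=(M4−M3)/(6·3)=3319/54324, b=Δ3−h3·(2M3+M4)/6=-3211/6036
seg 4: a=-2, c=M4/2=-247/2012, d=(M5−M4)/(6·1)=247/6036, b=Δ4−h4·(2M4+M5)/6=-8807/3018
t_q=3 → seg 1, τ=1; S=1+-451/1509·τ+529/1006·τ²+-763/12072·τ³=4683/4024

  seg 0: a=3 b=-2038/1509 c=0 d=529/6036
  seg 1: a=1 b=-451/1509 c=529/1006 d=-763/12072
  seg 2: a=2 b=3157/3018 c=295/2012 d=-4945/54324
  seg 3: a=4 b=-3211/6036 c=-1015/1509 d=3319/54324
  seg 4: a=-2 b=-8807/3018 c=-247/2012 d=247/6036
S(3) = 4683/4024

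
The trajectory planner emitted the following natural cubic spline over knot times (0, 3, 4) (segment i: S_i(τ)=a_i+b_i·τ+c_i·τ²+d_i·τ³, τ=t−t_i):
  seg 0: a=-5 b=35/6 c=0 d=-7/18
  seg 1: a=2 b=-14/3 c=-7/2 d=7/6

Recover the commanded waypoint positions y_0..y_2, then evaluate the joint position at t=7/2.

y_0 = S_0(0) = a_0 = -5
y_1 = S_1(0) = a_1 = 2
y_2 = S_1(1) = -5
t_q=7/2 is in segment 1 (τ=1/2); S_1(τ)=-17/16

y_0=-5 y_1=2 y_2=-5
S(7/2) = -17/16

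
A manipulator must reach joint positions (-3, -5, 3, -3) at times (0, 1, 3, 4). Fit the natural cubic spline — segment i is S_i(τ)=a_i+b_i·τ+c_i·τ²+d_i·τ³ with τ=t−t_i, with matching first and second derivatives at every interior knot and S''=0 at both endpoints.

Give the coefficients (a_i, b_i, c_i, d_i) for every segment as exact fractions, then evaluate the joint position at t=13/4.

Δ: Δ0=-2, Δ1=4, Δ2=-6
row 1: diag=6, rhs=36; c'=1/3, d'=6
row 2: denom=6−2·1/3=16/3; d'=(-60−2·6)/(16/3)=-27/2
back: M2=-27/2
back: M1=6−1/3·-27/2=21/2
M: M0=0, M1=21/2, M2=-27/2, M3=0
seg 0: a=-3, c=M0/2=0, d=(M1−M0)/(6·1)=7/4, b=Δ0−h0·(2M0+M1)/6=-15/4
seg 1: a=-5, c=M1/2=21/4, d=(M2−M1)/(6·2)=-2, b=Δ1−h1·(2M1+M2)/6=3/2
seg 2: a=3, c=M2/2=-27/4, d=(M3−M2)/(6·1)=9/4, b=Δ2−h2·(2M2+M3)/6=-3/2
t_q=13/4 → seg 2, τ=1/4; S=3+-3/2·τ+-27/4·τ²+9/4·τ³=573/256

  seg 0: a=-3 b=-15/4 c=0 d=7/4
  seg 1: a=-5 b=3/2 c=21/4 d=-2
  seg 2: a=3 b=-3/2 c=-27/4 d=9/4
S(13/4) = 573/256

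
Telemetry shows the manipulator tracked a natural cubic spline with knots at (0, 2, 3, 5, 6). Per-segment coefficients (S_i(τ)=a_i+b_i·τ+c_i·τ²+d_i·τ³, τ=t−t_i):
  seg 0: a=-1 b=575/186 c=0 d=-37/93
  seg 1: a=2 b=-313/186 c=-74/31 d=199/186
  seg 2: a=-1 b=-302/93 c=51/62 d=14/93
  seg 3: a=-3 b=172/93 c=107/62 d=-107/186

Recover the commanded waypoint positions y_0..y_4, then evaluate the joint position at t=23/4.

y_0 = S_0(0) = a_0 = -1
y_1 = S_1(0) = a_1 = 2
y_2 = S_2(0) = a_2 = -1
y_3 = S_3(0) = a_3 = -3
y_4 = S_3(1) = 0
t_q=23/4 is in segment 3 (τ=3/4); S_3(τ)=-3511/3968

y_0=-1 y_1=2 y_2=-1 y_3=-3 y_4=0
S(23/4) = -3511/3968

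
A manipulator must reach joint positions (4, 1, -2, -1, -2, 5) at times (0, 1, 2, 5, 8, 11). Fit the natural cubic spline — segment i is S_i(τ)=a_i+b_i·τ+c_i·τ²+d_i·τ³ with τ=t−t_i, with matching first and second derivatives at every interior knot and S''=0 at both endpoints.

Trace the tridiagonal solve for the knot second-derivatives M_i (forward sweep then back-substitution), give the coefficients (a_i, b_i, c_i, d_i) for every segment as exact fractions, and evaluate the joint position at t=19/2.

  seg 0: a=4 b=-3587/1251 c=0 d=-166/1251
  seg 1: a=1 b=-4085/1251 c=-166/417 d=830/1251
  seg 2: a=-2 b=-2591/1251 c=664/417 d=-2968/11259
  seg 3: a=-1 b=457/1251 c=-976/1251 d=2054/11259
  seg 4: a=-2 b=763/1251 c=1078/1251 d=-1078/11259
S(19/2) = 295/556

Δ: Δ0=-3, Δ1=-3, Δ2=1/3, Δ3=-1/3, Δ4=7/3
row 1: diag=4, rhs=0; c'=1/4, d'=0
row 2: denom=8−1·1/4=31/4; d'=(20−1·0)/(31/4)=80/31
row 3: denom=12−3·12/31=336/31; d'=(-4−3·80/31)/(336/31)=-13/12
row 4: denom=12−3·31/112=1251/112; d'=(16−3·-13/12)/(1251/112)=2156/1251
back: M4=2156/1251
back: M3=-13/12−31/112·2156/1251=-1952/1251
back: M2=80/31−12/31·-1952/1251=1328/417
back: M1=0−1/4·1328/417=-332/417
M: M0=0, M1=-332/417, M2=1328/417, M3=-1952/1251, M4=2156/1251, M5=0
seg 0: a=4, c=M0/2=0, d=(M1−M0)/(6·1)=-166/1251, b=Δ0−h0·(2M0+M1)/6=-3587/1251
seg 1: a=1, c=M1/2=-166/417, d=(M2−M1)/(6·1)=830/1251, b=Δ1−h1·(2M1+M2)/6=-4085/1251
seg 2: a=-2, c=M2/2=664/417, d=(M3−M2)/(6·3)=-2968/11259, b=Δ2−h2·(2M2+M3)/6=-2591/1251
seg 3: a=-1, c=M3/2=-976/1251, d=(M4−M3)/(6·3)=2054/11259, b=Δ3−h3·(2M3+M4)/6=457/1251
seg 4: a=-2, c=M4/2=1078/1251, d=(M5−M4)/(6·3)=-1078/11259, b=Δ4−h4·(2M4+M5)/6=763/1251
t_q=19/2 → seg 4, τ=3/2; S=-2+763/1251·τ+1078/1251·τ²+-1078/11259·τ³=295/556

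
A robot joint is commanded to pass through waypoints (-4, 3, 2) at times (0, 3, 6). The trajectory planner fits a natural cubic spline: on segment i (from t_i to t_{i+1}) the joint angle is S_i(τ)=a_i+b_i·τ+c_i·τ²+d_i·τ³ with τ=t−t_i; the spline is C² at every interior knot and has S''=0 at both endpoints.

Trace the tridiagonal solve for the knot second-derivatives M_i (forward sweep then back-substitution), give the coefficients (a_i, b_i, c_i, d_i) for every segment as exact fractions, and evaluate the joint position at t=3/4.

  seg 0: a=-4 b=3 c=0 d=-2/27
  seg 1: a=3 b=1 c=-2/3 d=2/27
S(3/4) = -57/32

Δ: Δ0=7/3, Δ1=-1/3
row 1: diag=12, rhs=-16; c'=1/4, d'=-4/3
back: M1=-4/3
M: M0=0, M1=-4/3, M2=0
seg 0: a=-4, c=M0/2=0, d=(M1−M0)/(6·3)=-2/27, b=Δ0−h0·(2M0+M1)/6=3
seg 1: a=3, c=M1/2=-2/3, d=(M2−M1)/(6·3)=2/27, b=Δ1−h1·(2M1+M2)/6=1
t_q=3/4 → seg 0, τ=3/4; S=-4+3·τ+0·τ²+-2/27·τ³=-57/32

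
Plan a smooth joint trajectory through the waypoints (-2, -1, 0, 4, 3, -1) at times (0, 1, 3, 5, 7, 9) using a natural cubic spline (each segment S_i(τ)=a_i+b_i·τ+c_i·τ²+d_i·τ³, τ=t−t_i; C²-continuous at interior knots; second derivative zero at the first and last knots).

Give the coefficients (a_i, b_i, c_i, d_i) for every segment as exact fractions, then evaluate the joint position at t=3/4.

  seg 0: a=-2 b=365/306 c=0 d=-59/306
  seg 1: a=-1 b=94/153 c=-59/102 d=319/1224
  seg 2: a=0 b=437/306 c=67/68 d=-107/306
  seg 3: a=4 b=359/306 c=-227/204 d=169/1224
  seg 4: a=3 b=-248/153 c=-29/102 d=29/612
S(3/4) = -7747/6528

Δ: Δ0=1, Δ1=1/2, Δ2=2, Δ3=-1/2, Δ4=-2
row 1: diag=6, rhs=-3; c'=1/3, d'=-1/2
row 2: denom=8−2·1/3=22/3; d'=(9−2·-1/2)/(22/3)=15/11
row 3: denom=8−2·3/11=82/11; d'=(-15−2·15/11)/(82/11)=-195/82
row 4: denom=8−2·11/41=306/41; d'=(-9−2·-195/82)/(306/41)=-29/51
back: M4=-29/51
back: M3=-195/82−11/41·-29/51=-227/102
back: M2=15/11−3/11·-227/102=67/34
back: M1=-1/2−1/3·67/34=-59/51
M: M0=0, M1=-59/51, M2=67/34, M3=-227/102, M4=-29/51, M5=0
seg 0: a=-2, c=M0/2=0, d=(M1−M0)/(6·1)=-59/306, b=Δ0−h0·(2M0+M1)/6=365/306
seg 1: a=-1, c=M1/2=-59/102, d=(M2−M1)/(6·2)=319/1224, b=Δ1−h1·(2M1+M2)/6=94/153
seg 2: a=0, c=M2/2=67/68, d=(M3−M2)/(6·2)=-107/306, b=Δ2−h2·(2M2+M3)/6=437/306
seg 3: a=4, c=M3/2=-227/204, d=(M4−M3)/(6·2)=169/1224, b=Δ3−h3·(2M3+M4)/6=359/306
seg 4: a=3, c=M4/2=-29/102, d=(M5−M4)/(6·2)=29/612, b=Δ4−h4·(2M4+M5)/6=-248/153
t_q=3/4 → seg 0, τ=3/4; S=-2+365/306·τ+0·τ²+-59/306·τ³=-7747/6528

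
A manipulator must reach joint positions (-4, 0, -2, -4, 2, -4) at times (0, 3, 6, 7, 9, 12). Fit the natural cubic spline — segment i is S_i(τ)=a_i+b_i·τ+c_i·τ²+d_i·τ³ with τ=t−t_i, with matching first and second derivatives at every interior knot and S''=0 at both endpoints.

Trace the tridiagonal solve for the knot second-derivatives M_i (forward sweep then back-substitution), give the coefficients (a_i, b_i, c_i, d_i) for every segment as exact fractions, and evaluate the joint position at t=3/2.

Δ: Δ0=4/3, Δ1=-2/3, Δ2=-2, Δ3=3, Δ4=-2
row 1: diag=12, rhs=-12; c'=1/4, d'=-1
row 2: denom=8−3·1/4=29/4; d'=(-8−3·-1)/(29/4)=-20/29
row 3: denom=6−1·4/29=170/29; d'=(30−1·-20/29)/(170/29)=89/17
row 4: denom=10−2·29/85=792/85; d'=(-30−2·89/17)/(792/85)=-430/99
back: M4=-430/99
back: M3=89/17−29/85·-430/99=665/99
back: M2=-20/29−4/29·665/99=-160/99
back: M1=-1−1/4·-160/99=-59/99
M: M0=0, M1=-59/99, M2=-160/99, M3=665/99, M4=-430/99, M5=0
seg 0: a=-4, c=M0/2=0, d=(M1−M0)/(6·3)=-59/1782, b=Δ0−h0·(2M0+M1)/6=323/198
seg 1: a=0, c=M1/2=-59/198, d=(M2−M1)/(6·3)=-101/1782, b=Δ1−h1·(2M1+M2)/6=73/99
seg 2: a=-2, c=M2/2=-80/99, d=(M3−M2)/(6·1)=25/18, b=Δ2−h2·(2M2+M3)/6=-511/198
seg 3: a=-4, c=M3/2=665/198, d=(M4−M3)/(6·2)=-365/396, b=Δ3−h3·(2M3+M4)/6=-1/33
seg 4: a=2, c=M4/2=-215/99, d=(M5−M4)/(6·3)=215/891, b=Δ4−h4·(2M4+M5)/6=232/99
t_q=3/2 → seg 0, τ=3/2; S=-4+323/198·τ+0·τ²+-59/1782·τ³=-293/176

  seg 0: a=-4 b=323/198 c=0 d=-59/1782
  seg 1: a=0 b=73/99 c=-59/198 d=-101/1782
  seg 2: a=-2 b=-511/198 c=-80/99 d=25/18
  seg 3: a=-4 b=-1/33 c=665/198 d=-365/396
  seg 4: a=2 b=232/99 c=-215/99 d=215/891
S(3/2) = -293/176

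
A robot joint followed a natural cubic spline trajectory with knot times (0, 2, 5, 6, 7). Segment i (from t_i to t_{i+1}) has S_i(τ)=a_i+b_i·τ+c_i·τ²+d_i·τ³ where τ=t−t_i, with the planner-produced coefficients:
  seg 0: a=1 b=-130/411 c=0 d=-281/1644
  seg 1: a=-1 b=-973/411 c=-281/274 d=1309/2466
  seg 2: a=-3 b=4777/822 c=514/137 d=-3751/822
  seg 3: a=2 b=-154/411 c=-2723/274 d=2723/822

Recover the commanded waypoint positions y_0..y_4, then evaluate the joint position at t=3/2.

y_0=1 y_1=-1 y_2=-3 y_3=2 y_4=-5
S(3/2) = -225/4384

y_0 = S_0(0) = a_0 = 1
y_1 = S_1(0) = a_1 = -1
y_2 = S_2(0) = a_2 = -3
y_3 = S_3(0) = a_3 = 2
y_4 = S_3(1) = -5
t_q=3/2 is in segment 0 (τ=3/2); S_0(τ)=-225/4384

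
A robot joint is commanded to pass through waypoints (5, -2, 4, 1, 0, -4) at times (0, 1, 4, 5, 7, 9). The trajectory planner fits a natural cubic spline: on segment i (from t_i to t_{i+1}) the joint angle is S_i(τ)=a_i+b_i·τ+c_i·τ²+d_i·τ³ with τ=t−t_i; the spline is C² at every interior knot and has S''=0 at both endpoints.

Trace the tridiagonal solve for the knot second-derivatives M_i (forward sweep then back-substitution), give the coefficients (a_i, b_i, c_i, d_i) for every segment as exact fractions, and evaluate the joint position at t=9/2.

Δ: Δ0=-7, Δ1=2, Δ2=-3, Δ3=-1/2, Δ4=-2
row 1: diag=8, rhs=54; c'=3/8, d'=27/4
row 2: denom=8−3·3/8=55/8; d'=(-30−3·27/4)/(55/8)=-402/55
row 3: denom=6−1·8/55=322/55; d'=(15−1·-402/55)/(322/55)=1227/322
row 4: denom=8−2·55/161=1178/161; d'=(-9−2·1227/322)/(1178/161)=-1338/589
back: M4=-1338/589
back: M3=1227/322−55/161·-1338/589=5403/1178
back: M2=-402/55−8/55·5403/1178=-4698/589
back: M1=27/4−3/8·-4698/589=11475/1178
M: M0=0, M1=11475/1178, M2=-4698/589, M3=5403/1178, M4=-1338/589, M5=0
seg 0: a=5, c=M0/2=0, d=(M1−M0)/(6·1)=3825/2356, b=Δ0−h0·(2M0+M1)/6=-20317/2356
seg 1: a=-2, c=M1/2=11475/2356, d=(M2−M1)/(6·3)=-2319/2356, b=Δ1−h1·(2M1+M2)/6=-4421/1178
seg 2: a=4, c=M2/2=-2349/589, d=(M3−M2)/(6·1)=4933/2356, b=Δ2−h2·(2M2+M3)/6=-2605/2356
seg 3: a=1, c=M3/2=5403/2356, d=(M4−M3)/(6·2)=-2693/4712, b=Δ3−h3·(2M3+M4)/6=-3299/1178
seg 4: a=0, c=M4/2=-669/589, d=(M5−M4)/(6·2)=223/1178, b=Δ4−h4·(2M4+M5)/6=-286/589
t_q=9/2 → seg 2, τ=1/2; S=4+-2605/2356·τ+-2349/589·τ²+4933/2356·τ³=51113/18848

  seg 0: a=5 b=-20317/2356 c=0 d=3825/2356
  seg 1: a=-2 b=-4421/1178 c=11475/2356 d=-2319/2356
  seg 2: a=4 b=-2605/2356 c=-2349/589 d=4933/2356
  seg 3: a=1 b=-3299/1178 c=5403/2356 d=-2693/4712
  seg 4: a=0 b=-286/589 c=-669/589 d=223/1178
S(9/2) = 51113/18848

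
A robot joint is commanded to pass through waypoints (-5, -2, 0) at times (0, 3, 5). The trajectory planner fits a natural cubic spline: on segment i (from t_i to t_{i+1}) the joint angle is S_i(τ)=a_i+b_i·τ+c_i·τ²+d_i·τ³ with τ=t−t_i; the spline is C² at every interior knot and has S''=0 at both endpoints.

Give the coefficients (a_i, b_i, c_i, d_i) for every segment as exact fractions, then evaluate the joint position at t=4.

  seg 0: a=-5 b=1 c=0 d=0
  seg 1: a=-2 b=1 c=0 d=0
S(4) = -1

Δ: Δ0=1, Δ1=1
row 1: diag=10, rhs=0; c'=1/5, d'=0
back: M1=0
M: M0=0, M1=0, M2=0
seg 0: a=-5, c=M0/2=0, d=(M1−M0)/(6·3)=0, b=Δ0−h0·(2M0+M1)/6=1
seg 1: a=-2, c=M1/2=0, d=(M2−M1)/(6·2)=0, b=Δ1−h1·(2M1+M2)/6=1
t_q=4 → seg 1, τ=1; S=-2+1·τ+0·τ²+0·τ³=-1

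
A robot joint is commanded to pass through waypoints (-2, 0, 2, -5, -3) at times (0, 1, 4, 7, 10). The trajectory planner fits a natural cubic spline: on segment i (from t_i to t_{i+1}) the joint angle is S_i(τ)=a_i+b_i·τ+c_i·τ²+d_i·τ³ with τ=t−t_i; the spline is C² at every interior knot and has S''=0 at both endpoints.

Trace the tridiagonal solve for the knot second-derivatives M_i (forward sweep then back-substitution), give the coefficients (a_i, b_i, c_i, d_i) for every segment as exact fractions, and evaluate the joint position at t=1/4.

Δ: Δ0=2, Δ1=2/3, Δ2=-7/3, Δ3=2/3
row 1: diag=8, rhs=-8; c'=3/8, d'=-1
row 2: denom=12−3·3/8=87/8; d'=(-18−3·-1)/(87/8)=-40/29
row 3: denom=12−3·8/29=324/29; d'=(18−3·-40/29)/(324/29)=107/54
back: M3=107/54
back: M2=-40/29−8/29·107/54=-52/27
back: M1=-1−3/8·-52/27=-5/18
M: M0=0, M1=-5/18, M2=-52/27, M3=107/54, M4=0
seg 0: a=-2, c=M0/2=0, d=(M1−M0)/(6·1)=-5/108, b=Δ0−h0·(2M0+M1)/6=221/108
seg 1: a=0, c=M1/2=-5/36, d=(M2−M1)/(6·3)=-89/972, b=Δ1−h1·(2M1+M2)/6=103/54
seg 2: a=2, c=M2/2=-26/27, d=(M3−M2)/(6·3)=211/972, b=Δ2−h2·(2M2+M3)/6=-151/108
seg 3: a=-5, c=M3/2=107/108, d=(M4−M3)/(6·3)=-107/972, b=Δ3−h3·(2M3+M4)/6=-71/54
t_q=1/4 → seg 0, τ=1/4; S=-2+221/108·τ+0·τ²+-5/108·τ³=-3431/2304

  seg 0: a=-2 b=221/108 c=0 d=-5/108
  seg 1: a=0 b=103/54 c=-5/36 d=-89/972
  seg 2: a=2 b=-151/108 c=-26/27 d=211/972
  seg 3: a=-5 b=-71/54 c=107/108 d=-107/972
S(1/4) = -3431/2304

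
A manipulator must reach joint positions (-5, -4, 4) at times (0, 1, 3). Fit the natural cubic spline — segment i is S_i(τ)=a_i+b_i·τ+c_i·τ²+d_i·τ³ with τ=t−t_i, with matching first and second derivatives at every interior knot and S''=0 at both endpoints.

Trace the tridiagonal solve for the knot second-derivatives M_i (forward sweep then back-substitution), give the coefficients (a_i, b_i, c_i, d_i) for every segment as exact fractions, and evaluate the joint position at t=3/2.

Δ: Δ0=1, Δ1=4
row 1: diag=6, rhs=18; c'=1/3, d'=3
back: M1=3
M: M0=0, M1=3, M2=0
seg 0: a=-5, c=M0/2=0, d=(M1−M0)/(6·1)=1/2, b=Δ0−h0·(2M0+M1)/6=1/2
seg 1: a=-4, c=M1/2=3/2, d=(M2−M1)/(6·2)=-1/4, b=Δ1−h1·(2M1+M2)/6=2
t_q=3/2 → seg 1, τ=1/2; S=-4+2·τ+3/2·τ²+-1/4·τ³=-85/32

  seg 0: a=-5 b=1/2 c=0 d=1/2
  seg 1: a=-4 b=2 c=3/2 d=-1/4
S(3/2) = -85/32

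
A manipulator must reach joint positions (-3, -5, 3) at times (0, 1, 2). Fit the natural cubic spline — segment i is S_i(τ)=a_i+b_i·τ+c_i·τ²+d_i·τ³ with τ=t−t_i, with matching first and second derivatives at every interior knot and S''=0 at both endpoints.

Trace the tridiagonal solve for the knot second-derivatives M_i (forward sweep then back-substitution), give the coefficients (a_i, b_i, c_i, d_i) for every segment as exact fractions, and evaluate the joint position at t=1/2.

  seg 0: a=-3 b=-9/2 c=0 d=5/2
  seg 1: a=-5 b=3 c=15/2 d=-5/2
S(1/2) = -79/16

Δ: Δ0=-2, Δ1=8
row 1: diag=4, rhs=60; c'=1/4, d'=15
back: M1=15
M: M0=0, M1=15, M2=0
seg 0: a=-3, c=M0/2=0, d=(M1−M0)/(6·1)=5/2, b=Δ0−h0·(2M0+M1)/6=-9/2
seg 1: a=-5, c=M1/2=15/2, d=(M2−M1)/(6·1)=-5/2, b=Δ1−h1·(2M1+M2)/6=3
t_q=1/2 → seg 0, τ=1/2; S=-3+-9/2·τ+0·τ²+5/2·τ³=-79/16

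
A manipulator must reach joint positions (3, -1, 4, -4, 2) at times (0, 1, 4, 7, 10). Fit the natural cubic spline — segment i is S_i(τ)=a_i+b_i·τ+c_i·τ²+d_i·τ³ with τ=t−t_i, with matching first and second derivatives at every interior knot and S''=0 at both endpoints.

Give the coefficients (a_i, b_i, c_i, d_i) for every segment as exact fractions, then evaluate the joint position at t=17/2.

Δ: Δ0=-4, Δ1=5/3, Δ2=-8/3, Δ3=2
row 1: diag=8, rhs=34; c'=3/8, d'=17/4
row 2: denom=12−3·3/8=87/8; d'=(-26−3·17/4)/(87/8)=-310/87
row 3: denom=12−3·8/29=324/29; d'=(28−3·-310/87)/(324/29)=187/54
back: M3=187/54
back: M2=-310/87−8/29·187/54=-122/27
back: M1=17/4−3/8·-122/27=107/18
M: M0=0, M1=107/18, M2=-122/27, M3=187/54, M4=0
seg 0: a=3, c=M0/2=0, d=(M1−M0)/(6·1)=107/108, b=Δ0−h0·(2M0+M1)/6=-539/108
seg 1: a=-1, c=M1/2=107/36, d=(M2−M1)/(6·3)=-565/972, b=Δ1−h1·(2M1+M2)/6=-109/54
seg 2: a=4, c=M2/2=-61/27, d=(M3−M2)/(6·3)=431/972, b=Δ2−h2·(2M2+M3)/6=13/108
seg 3: a=-4, c=M3/2=187/108, d=(M4−M3)/(6·3)=-187/972, b=Δ3−h3·(2M3+M4)/6=-79/54
t_q=17/2 → seg 3, τ=3/2; S=-4+-79/54·τ+187/108·τ²+-187/972·τ³=-283/96

  seg 0: a=3 b=-539/108 c=0 d=107/108
  seg 1: a=-1 b=-109/54 c=107/36 d=-565/972
  seg 2: a=4 b=13/108 c=-61/27 d=431/972
  seg 3: a=-4 b=-79/54 c=187/108 d=-187/972
S(17/2) = -283/96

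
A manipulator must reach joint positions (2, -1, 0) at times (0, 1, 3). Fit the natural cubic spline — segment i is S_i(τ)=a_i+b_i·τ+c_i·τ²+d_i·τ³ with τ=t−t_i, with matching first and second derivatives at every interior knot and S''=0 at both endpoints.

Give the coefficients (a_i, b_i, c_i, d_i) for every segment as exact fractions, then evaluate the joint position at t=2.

Δ: Δ0=-3, Δ1=1/2
row 1: diag=6, rhs=21; c'=1/3, d'=7/2
back: M1=7/2
M: M0=0, M1=7/2, M2=0
seg 0: a=2, c=M0/2=0, d=(M1−M0)/(6·1)=7/12, b=Δ0−h0·(2M0+M1)/6=-43/12
seg 1: a=-1, c=M1/2=7/4, d=(M2−M1)/(6·2)=-7/24, b=Δ1−h1·(2M1+M2)/6=-11/6
t_q=2 → seg 1, τ=1; S=-1+-11/6·τ+7/4·τ²+-7/24·τ³=-11/8

  seg 0: a=2 b=-43/12 c=0 d=7/12
  seg 1: a=-1 b=-11/6 c=7/4 d=-7/24
S(2) = -11/8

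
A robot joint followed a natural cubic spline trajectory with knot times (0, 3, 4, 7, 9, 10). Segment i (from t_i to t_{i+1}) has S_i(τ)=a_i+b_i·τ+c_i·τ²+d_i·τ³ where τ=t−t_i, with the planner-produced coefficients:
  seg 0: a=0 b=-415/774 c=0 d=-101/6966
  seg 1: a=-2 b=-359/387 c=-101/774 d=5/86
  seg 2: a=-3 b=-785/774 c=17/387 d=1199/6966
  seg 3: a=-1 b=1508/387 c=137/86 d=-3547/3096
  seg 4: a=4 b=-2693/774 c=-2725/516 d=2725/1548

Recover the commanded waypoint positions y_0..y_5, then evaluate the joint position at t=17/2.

y_0=0 y_1=-2 y_2=-3 y_3=-1 y_4=4 y_5=-3
S(17/2) = 37669/8256

y_0 = S_0(0) = a_0 = 0
y_1 = S_1(0) = a_1 = -2
y_2 = S_2(0) = a_2 = -3
y_3 = S_3(0) = a_3 = -1
y_4 = S_4(0) = a_4 = 4
y_5 = S_4(1) = -3
t_q=17/2 is in segment 3 (τ=3/2); S_3(τ)=37669/8256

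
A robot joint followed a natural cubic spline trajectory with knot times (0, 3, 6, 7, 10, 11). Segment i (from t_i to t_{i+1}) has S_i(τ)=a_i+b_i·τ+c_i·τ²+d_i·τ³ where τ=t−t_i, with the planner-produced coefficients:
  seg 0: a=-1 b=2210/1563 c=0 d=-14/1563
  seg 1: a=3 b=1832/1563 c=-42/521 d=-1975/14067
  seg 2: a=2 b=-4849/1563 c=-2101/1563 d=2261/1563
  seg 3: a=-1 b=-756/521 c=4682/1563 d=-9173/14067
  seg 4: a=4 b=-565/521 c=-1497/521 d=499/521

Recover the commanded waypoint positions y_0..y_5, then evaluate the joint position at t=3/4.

y_0=-1 y_1=3 y_2=2 y_3=-1 y_4=4 y_5=1
S(3/4) = 945/16672

y_0 = S_0(0) = a_0 = -1
y_1 = S_1(0) = a_1 = 3
y_2 = S_2(0) = a_2 = 2
y_3 = S_3(0) = a_3 = -1
y_4 = S_4(0) = a_4 = 4
y_5 = S_4(1) = 1
t_q=3/4 is in segment 0 (τ=3/4); S_0(τ)=945/16672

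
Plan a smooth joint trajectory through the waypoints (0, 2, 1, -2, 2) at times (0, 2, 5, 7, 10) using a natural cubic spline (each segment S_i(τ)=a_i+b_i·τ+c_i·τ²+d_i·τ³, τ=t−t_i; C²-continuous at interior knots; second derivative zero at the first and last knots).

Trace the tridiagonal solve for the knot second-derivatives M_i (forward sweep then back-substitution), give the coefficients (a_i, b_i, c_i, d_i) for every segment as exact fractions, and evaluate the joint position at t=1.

Δ: Δ0=1, Δ1=-1/3, Δ2=-3/2, Δ3=4/3
row 1: diag=10, rhs=-8; c'=3/10, d'=-4/5
row 2: denom=10−3·3/10=91/10; d'=(-7−3·-4/5)/(91/10)=-46/91
row 3: denom=10−2·20/91=870/91; d'=(17−2·-46/91)/(870/91)=1639/870
back: M3=1639/870
back: M2=-46/91−20/91·1639/870=-80/87
back: M1=-4/5−3/10·-80/87=-76/145
M: M0=0, M1=-76/145, M2=-80/87, M3=1639/870, M4=0
seg 0: a=0, c=M0/2=0, d=(M1−M0)/(6·2)=-19/435, b=Δ0−h0·(2M0+M1)/6=511/435
seg 1: a=2, c=M1/2=-38/145, d=(M2−M1)/(6·3)=-86/3915, b=Δ1−h1·(2M1+M2)/6=283/435
seg 2: a=1, c=M2/2=-40/87, d=(M3−M2)/(6·2)=271/1160, b=Δ2−h2·(2M2+M3)/6=-659/435
seg 3: a=-2, c=M3/2=1639/1740, d=(M4−M3)/(6·3)=-1639/15660, b=Δ3−h3·(2M3+M4)/6=-479/870
t_q=1 → seg 0, τ=1; S=0+511/435·τ+0·τ²+-19/435·τ³=164/145

  seg 0: a=0 b=511/435 c=0 d=-19/435
  seg 1: a=2 b=283/435 c=-38/145 d=-86/3915
  seg 2: a=1 b=-659/435 c=-40/87 d=271/1160
  seg 3: a=-2 b=-479/870 c=1639/1740 d=-1639/15660
S(1) = 164/145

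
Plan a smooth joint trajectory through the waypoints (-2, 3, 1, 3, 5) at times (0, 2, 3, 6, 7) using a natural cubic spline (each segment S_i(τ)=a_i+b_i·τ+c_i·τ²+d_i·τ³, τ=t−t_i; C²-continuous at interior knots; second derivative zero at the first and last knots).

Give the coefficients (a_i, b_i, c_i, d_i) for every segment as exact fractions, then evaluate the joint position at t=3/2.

  seg 0: a=-2 b=286/69 c=0 d=-227/552
  seg 1: a=3 b=-109/138 c=-227/92 d=347/276
  seg 2: a=1 b=-539/276 c=30/23 d=-119/828
  seg 3: a=3 b=275/138 c=1/92 d=-1/276
S(3/2) = 4165/1472

Δ: Δ0=5/2, Δ1=-2, Δ2=2/3, Δ3=2
row 1: diag=6, rhs=-27; c'=1/6, d'=-9/2
row 2: denom=8−1·1/6=47/6; d'=(16−1·-9/2)/(47/6)=123/47
row 3: denom=8−3·18/47=322/47; d'=(8−3·123/47)/(322/47)=1/46
back: M3=1/46
back: M2=123/47−18/47·1/46=60/23
back: M1=-9/2−1/6·60/23=-227/46
M: M0=0, M1=-227/46, M2=60/23, M3=1/46, M4=0
seg 0: a=-2, c=M0/2=0, d=(M1−M0)/(6·2)=-227/552, b=Δ0−h0·(2M0+M1)/6=286/69
seg 1: a=3, c=M1/2=-227/92, d=(M2−M1)/(6·1)=347/276, b=Δ1−h1·(2M1+M2)/6=-109/138
seg 2: a=1, c=M2/2=30/23, d=(M3−M2)/(6·3)=-119/828, b=Δ2−h2·(2M2+M3)/6=-539/276
seg 3: a=3, c=M3/2=1/92, d=(M4−M3)/(6·1)=-1/276, b=Δ3−h3·(2M3+M4)/6=275/138
t_q=3/2 → seg 0, τ=3/2; S=-2+286/69·τ+0·τ²+-227/552·τ³=4165/1472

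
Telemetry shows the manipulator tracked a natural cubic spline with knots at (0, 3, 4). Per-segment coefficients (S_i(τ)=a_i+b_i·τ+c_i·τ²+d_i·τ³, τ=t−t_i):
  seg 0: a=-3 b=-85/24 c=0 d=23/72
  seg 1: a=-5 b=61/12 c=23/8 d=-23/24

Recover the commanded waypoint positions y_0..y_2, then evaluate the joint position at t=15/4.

y_0=-3 y_1=-5 y_2=2
S(15/4) = 13/512

y_0 = S_0(0) = a_0 = -3
y_1 = S_1(0) = a_1 = -5
y_2 = S_1(1) = 2
t_q=15/4 is in segment 1 (τ=3/4); S_1(τ)=13/512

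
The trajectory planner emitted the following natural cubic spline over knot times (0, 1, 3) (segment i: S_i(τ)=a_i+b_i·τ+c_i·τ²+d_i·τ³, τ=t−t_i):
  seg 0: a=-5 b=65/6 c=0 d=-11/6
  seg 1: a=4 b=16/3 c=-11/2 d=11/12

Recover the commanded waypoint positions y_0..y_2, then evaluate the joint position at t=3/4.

y_0 = S_0(0) = a_0 = -5
y_1 = S_1(0) = a_1 = 4
y_2 = S_1(2) = 0
t_q=3/4 is in segment 0 (τ=3/4); S_0(τ)=301/128

y_0=-5 y_1=4 y_2=0
S(3/4) = 301/128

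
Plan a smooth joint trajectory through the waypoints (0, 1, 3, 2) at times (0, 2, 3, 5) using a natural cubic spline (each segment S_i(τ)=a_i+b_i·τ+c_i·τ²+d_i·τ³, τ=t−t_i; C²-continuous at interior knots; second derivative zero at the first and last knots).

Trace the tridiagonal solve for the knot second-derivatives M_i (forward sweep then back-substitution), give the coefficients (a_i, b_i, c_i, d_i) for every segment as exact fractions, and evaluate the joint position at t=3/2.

Δ: Δ0=1/2, Δ1=2, Δ2=-1/2
row 1: diag=6, rhs=9; c'=1/6, d'=3/2
row 2: denom=6−1·1/6=35/6; d'=(-15−1·3/2)/(35/6)=-99/35
back: M2=-99/35
back: M1=3/2−1/6·-99/35=69/35
M: M0=0, M1=69/35, M2=-99/35, M3=0
seg 0: a=0, c=M0/2=0, d=(M1−M0)/(6·2)=23/140, b=Δ0−h0·(2M0+M1)/6=-11/70
seg 1: a=1, c=M1/2=69/70, d=(M2−M1)/(6·1)=-4/5, b=Δ1−h1·(2M1+M2)/6=127/70
seg 2: a=3, c=M2/2=-99/70, d=(M3−M2)/(6·2)=33/140, b=Δ2−h2·(2M2+M3)/6=97/70
t_q=3/2 → seg 0, τ=3/2; S=0+-11/70·τ+0·τ²+23/140·τ³=51/160

  seg 0: a=0 b=-11/70 c=0 d=23/140
  seg 1: a=1 b=127/70 c=69/70 d=-4/5
  seg 2: a=3 b=97/70 c=-99/70 d=33/140
S(3/2) = 51/160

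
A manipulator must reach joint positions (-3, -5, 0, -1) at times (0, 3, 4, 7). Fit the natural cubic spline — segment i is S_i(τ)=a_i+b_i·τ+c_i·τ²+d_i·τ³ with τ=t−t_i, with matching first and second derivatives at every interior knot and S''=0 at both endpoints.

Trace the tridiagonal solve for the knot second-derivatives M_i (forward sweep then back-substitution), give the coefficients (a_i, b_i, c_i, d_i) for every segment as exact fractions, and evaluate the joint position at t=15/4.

Δ: Δ0=-2/3, Δ1=5, Δ2=-1/3
row 1: diag=8, rhs=34; c'=1/8, d'=17/4
row 2: denom=8−1·1/8=63/8; d'=(-32−1·17/4)/(63/8)=-290/63
back: M2=-290/63
back: M1=17/4−1/8·-290/63=304/63
M: M0=0, M1=304/63, M2=-290/63, M3=0
seg 0: a=-3, c=M0/2=0, d=(M1−M0)/(6·3)=152/567, b=Δ0−h0·(2M0+M1)/6=-194/63
seg 1: a=-5, c=M1/2=152/63, d=(M2−M1)/(6·1)=-11/7, b=Δ1−h1·(2M1+M2)/6=262/63
seg 2: a=0, c=M2/2=-145/63, d=(M3−M2)/(6·3)=145/567, b=Δ2−h2·(2M2+M3)/6=269/63
t_q=15/4 → seg 1, τ=3/4; S=-5+262/63·τ+152/63·τ²+-11/7·τ³=-1595/1344

  seg 0: a=-3 b=-194/63 c=0 d=152/567
  seg 1: a=-5 b=262/63 c=152/63 d=-11/7
  seg 2: a=0 b=269/63 c=-145/63 d=145/567
S(15/4) = -1595/1344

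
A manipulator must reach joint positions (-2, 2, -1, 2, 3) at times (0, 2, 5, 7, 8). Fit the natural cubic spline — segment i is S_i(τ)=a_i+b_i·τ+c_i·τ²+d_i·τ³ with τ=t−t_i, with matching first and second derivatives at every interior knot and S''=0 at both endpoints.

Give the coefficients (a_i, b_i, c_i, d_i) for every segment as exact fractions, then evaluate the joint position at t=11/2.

  seg 0: a=-2 b=722/253 c=0 d=-54/253
  seg 1: a=2 b=74/253 c=-324/253 d=215/759
  seg 2: a=-1 b=65/253 c=321/253 d=-655/2024
  seg 3: a=2 b=733/506 c=-681/1012 d=227/1012
S(11/2) = -9631/16192

Δ: Δ0=2, Δ1=-1, Δ2=3/2, Δ3=1
row 1: diag=10, rhs=-18; c'=3/10, d'=-9/5
row 2: denom=10−3·3/10=91/10; d'=(15−3·-9/5)/(91/10)=204/91
row 3: denom=6−2·20/91=506/91; d'=(-3−2·204/91)/(506/91)=-681/506
back: M3=-681/506
back: M2=204/91−20/91·-681/506=642/253
back: M1=-9/5−3/10·642/253=-648/253
M: M0=0, M1=-648/253, M2=642/253, M3=-681/506, M4=0
seg 0: a=-2, c=M0/2=0, d=(M1−M0)/(6·2)=-54/253, b=Δ0−h0·(2M0+M1)/6=722/253
seg 1: a=2, c=M1/2=-324/253, d=(M2−M1)/(6·3)=215/759, b=Δ1−h1·(2M1+M2)/6=74/253
seg 2: a=-1, c=M2/2=321/253, d=(M3−M2)/(6·2)=-655/2024, b=Δ2−h2·(2M2+M3)/6=65/253
seg 3: a=2, c=M3/2=-681/1012, d=(M4−M3)/(6·1)=227/1012, b=Δ3−h3·(2M3+M4)/6=733/506
t_q=11/2 → seg 2, τ=1/2; S=-1+65/253·τ+321/253·τ²+-655/2024·τ³=-9631/16192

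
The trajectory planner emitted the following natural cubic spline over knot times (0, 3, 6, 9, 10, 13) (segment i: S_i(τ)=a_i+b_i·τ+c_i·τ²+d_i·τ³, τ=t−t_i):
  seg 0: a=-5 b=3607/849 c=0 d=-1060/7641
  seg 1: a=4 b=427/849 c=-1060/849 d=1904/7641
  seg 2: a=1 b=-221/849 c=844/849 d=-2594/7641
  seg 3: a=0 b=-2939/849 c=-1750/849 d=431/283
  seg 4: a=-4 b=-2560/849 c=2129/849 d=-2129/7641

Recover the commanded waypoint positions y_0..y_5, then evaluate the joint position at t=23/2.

y_0 = S_0(0) = a_0 = -5
y_1 = S_1(0) = a_1 = 4
y_2 = S_2(0) = a_2 = 1
y_3 = S_3(0) = a_3 = 0
y_4 = S_4(0) = a_4 = -4
y_5 = S_4(3) = 2
t_q=23/2 is in segment 4 (τ=3/2); S_4(τ)=-8651/2264

y_0=-5 y_1=4 y_2=1 y_3=0 y_4=-4 y_5=2
S(23/2) = -8651/2264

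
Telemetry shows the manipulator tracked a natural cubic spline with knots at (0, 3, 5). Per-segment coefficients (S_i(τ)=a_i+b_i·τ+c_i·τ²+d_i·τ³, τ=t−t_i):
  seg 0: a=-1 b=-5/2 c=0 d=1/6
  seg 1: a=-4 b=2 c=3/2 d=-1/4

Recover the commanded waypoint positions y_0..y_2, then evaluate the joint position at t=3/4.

y_0 = S_0(0) = a_0 = -1
y_1 = S_1(0) = a_1 = -4
y_2 = S_1(2) = 4
t_q=3/4 is in segment 0 (τ=3/4); S_0(τ)=-359/128

y_0=-1 y_1=-4 y_2=4
S(3/4) = -359/128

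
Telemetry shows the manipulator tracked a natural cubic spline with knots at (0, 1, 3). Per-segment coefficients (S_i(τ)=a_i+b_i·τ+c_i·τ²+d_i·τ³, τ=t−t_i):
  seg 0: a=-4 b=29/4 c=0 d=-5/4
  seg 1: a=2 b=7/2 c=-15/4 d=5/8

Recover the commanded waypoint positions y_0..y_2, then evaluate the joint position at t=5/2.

y_0 = S_0(0) = a_0 = -4
y_1 = S_1(0) = a_1 = 2
y_2 = S_1(2) = -1
t_q=5/2 is in segment 1 (τ=3/2); S_1(τ)=59/64

y_0=-4 y_1=2 y_2=-1
S(5/2) = 59/64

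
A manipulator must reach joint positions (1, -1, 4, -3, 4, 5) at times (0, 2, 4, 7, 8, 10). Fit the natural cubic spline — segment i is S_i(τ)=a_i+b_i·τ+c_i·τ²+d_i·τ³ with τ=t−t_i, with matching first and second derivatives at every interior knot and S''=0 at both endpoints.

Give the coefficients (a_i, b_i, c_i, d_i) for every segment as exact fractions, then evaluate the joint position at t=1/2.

  seg 0: a=1 b=-5783/2355 c=0 d=857/2355
  seg 1: a=-1 b=4501/2355 c=1714/785 d=-3559/3768
  seg 2: a=4 b=-3247/4710 c=-10939/3140 d=5531/5652
  seg 3: a=-3 b=45499/9420 c=4179/785 d=-29707/9420
  seg 4: a=4 b=28337/4710 c=-12991/3140 d=12991/18840
S(1/2) = -229/1256

Δ: Δ0=-1, Δ1=5/2, Δ2=-7/3, Δ3=7, Δ4=1/2
row 1: diag=8, rhs=21; c'=1/4, d'=21/8
row 2: denom=10−2·1/4=19/2; d'=(-29−2·21/8)/(19/2)=-137/38
row 3: denom=8−3·6/19=134/19; d'=(56−3·-137/38)/(134/19)=2539/268
row 4: denom=6−1·19/134=785/134; d'=(-39−1·2539/268)/(785/134)=-12991/1570
back: M4=-12991/1570
back: M3=2539/268−19/134·-12991/1570=8358/785
back: M2=-137/38−6/19·8358/785=-10939/1570
back: M1=21/8−1/4·-10939/1570=3428/785
M: M0=0, M1=3428/785, M2=-10939/1570, M3=8358/785, M4=-12991/1570, M5=0
seg 0: a=1, c=M0/2=0, d=(M1−M0)/(6·2)=857/2355, b=Δ0−h0·(2M0+M1)/6=-5783/2355
seg 1: a=-1, c=M1/2=1714/785, d=(M2−M1)/(6·2)=-3559/3768, b=Δ1−h1·(2M1+M2)/6=4501/2355
seg 2: a=4, c=M2/2=-10939/3140, d=(M3−M2)/(6·3)=5531/5652, b=Δ2−h2·(2M2+M3)/6=-3247/4710
seg 3: a=-3, c=M3/2=4179/785, d=(M4−M3)/(6·1)=-29707/9420, b=Δ3−h3·(2M3+M4)/6=45499/9420
seg 4: a=4, c=M4/2=-12991/3140, d=(M5−M4)/(6·2)=12991/18840, b=Δ4−h4·(2M4+M5)/6=28337/4710
t_q=1/2 → seg 0, τ=1/2; S=1+-5783/2355·τ+0·τ²+857/2355·τ³=-229/1256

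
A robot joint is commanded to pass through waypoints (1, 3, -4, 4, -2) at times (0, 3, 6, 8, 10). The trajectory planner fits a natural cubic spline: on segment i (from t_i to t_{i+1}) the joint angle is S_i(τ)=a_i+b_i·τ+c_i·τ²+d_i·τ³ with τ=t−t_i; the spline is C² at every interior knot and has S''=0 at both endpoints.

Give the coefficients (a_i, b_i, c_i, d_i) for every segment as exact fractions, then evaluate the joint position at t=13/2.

Δ: Δ0=2/3, Δ1=-7/3, Δ2=4, Δ3=-3
row 1: diag=12, rhs=-18; c'=1/4, d'=-3/2
row 2: denom=10−3·1/4=37/4; d'=(38−3·-3/2)/(37/4)=170/37
row 3: denom=8−2·8/37=280/37; d'=(-42−2·170/37)/(280/37)=-947/140
back: M3=-947/140
back: M2=170/37−8/37·-947/140=212/35
back: M1=-3/2−1/4·212/35=-211/70
M: M0=0, M1=-211/70, M2=212/35, M3=-947/140, M4=0
seg 0: a=1, c=M0/2=0, d=(M1−M0)/(6·3)=-211/1260, b=Δ0−h0·(2M0+M1)/6=913/420
seg 1: a=3, c=M1/2=-211/140, d=(M2−M1)/(6·3)=127/252, b=Δ1−h1·(2M1+M2)/6=-493/210
seg 2: a=-4, c=M2/2=106/35, d=(M3−M2)/(6·2)=-359/336, b=Δ2−h2·(2M2+M3)/6=133/60
seg 3: a=4, c=M3/2=-947/280, d=(M4−M3)/(6·2)=947/1680, b=Δ3−h3·(2M3+M4)/6=317/210
t_q=13/2 → seg 2, τ=1/2; S=-4+133/60·τ+106/35·τ²+-359/336·τ³=-10161/4480

  seg 0: a=1 b=913/420 c=0 d=-211/1260
  seg 1: a=3 b=-493/210 c=-211/140 d=127/252
  seg 2: a=-4 b=133/60 c=106/35 d=-359/336
  seg 3: a=4 b=317/210 c=-947/280 d=947/1680
S(13/2) = -10161/4480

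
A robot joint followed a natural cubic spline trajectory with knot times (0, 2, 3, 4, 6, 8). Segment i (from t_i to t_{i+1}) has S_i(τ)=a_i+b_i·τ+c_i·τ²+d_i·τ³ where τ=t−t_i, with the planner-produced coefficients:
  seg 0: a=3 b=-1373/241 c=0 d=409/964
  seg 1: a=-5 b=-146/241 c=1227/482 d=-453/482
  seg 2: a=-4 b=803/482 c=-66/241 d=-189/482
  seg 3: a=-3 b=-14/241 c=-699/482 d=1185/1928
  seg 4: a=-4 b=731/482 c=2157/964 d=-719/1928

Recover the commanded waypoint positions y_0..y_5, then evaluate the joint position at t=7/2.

y_0=3 y_1=-5 y_2=-4 y_3=-3 y_4=-4 y_5=5
S(7/2) = -12665/3856

y_0 = S_0(0) = a_0 = 3
y_1 = S_1(0) = a_1 = -5
y_2 = S_2(0) = a_2 = -4
y_3 = S_3(0) = a_3 = -3
y_4 = S_4(0) = a_4 = -4
y_5 = S_4(2) = 5
t_q=7/2 is in segment 2 (τ=1/2); S_2(τ)=-12665/3856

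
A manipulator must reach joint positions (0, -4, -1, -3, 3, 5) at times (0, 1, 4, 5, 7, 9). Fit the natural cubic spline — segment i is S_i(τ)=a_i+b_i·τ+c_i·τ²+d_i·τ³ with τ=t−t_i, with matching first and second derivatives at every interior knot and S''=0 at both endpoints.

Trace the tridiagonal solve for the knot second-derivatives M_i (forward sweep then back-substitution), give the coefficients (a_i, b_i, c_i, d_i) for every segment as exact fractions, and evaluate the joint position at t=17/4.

  seg 0: a=0 b=-2918/589 c=0 d=562/589
  seg 1: a=-4 b=-1232/589 c=1686/589 d=-1079/1767
  seg 2: a=-1 b=-827/589 c=-1551/589 d=1200/589
  seg 3: a=-3 b=-329/589 c=2049/589 d=-1001/1178
  seg 4: a=3 b=1861/589 c=-954/589 d=159/589
S(17/4) = -13983/9424

Δ: Δ0=-4, Δ1=1, Δ2=-2, Δ3=3, Δ4=1
row 1: diag=8, rhs=30; c'=3/8, d'=15/4
row 2: denom=8−3·3/8=55/8; d'=(-18−3·15/4)/(55/8)=-234/55
row 3: denom=6−1·8/55=322/55; d'=(30−1·-234/55)/(322/55)=942/161
row 4: denom=8−2·55/161=1178/161; d'=(-12−2·942/161)/(1178/161)=-1908/589
back: M4=-1908/589
back: M3=942/161−55/161·-1908/589=4098/589
back: M2=-234/55−8/55·4098/589=-3102/589
back: M1=15/4−3/8·-3102/589=3372/589
M: M0=0, M1=3372/589, M2=-3102/589, M3=4098/589, M4=-1908/589, M5=0
seg 0: a=0, c=M0/2=0, d=(M1−M0)/(6·1)=562/589, b=Δ0−h0·(2M0+M1)/6=-2918/589
seg 1: a=-4, c=M1/2=1686/589, d=(M2−M1)/(6·3)=-1079/1767, b=Δ1−h1·(2M1+M2)/6=-1232/589
seg 2: a=-1, c=M2/2=-1551/589, d=(M3−M2)/(6·1)=1200/589, b=Δ2−h2·(2M2+M3)/6=-827/589
seg 3: a=-3, c=M3/2=2049/589, d=(M4−M3)/(6·2)=-1001/1178, b=Δ3−h3·(2M3+M4)/6=-329/589
seg 4: a=3, c=M4/2=-954/589, d=(M5−M4)/(6·2)=159/589, b=Δ4−h4·(2M4+M5)/6=1861/589
t_q=17/4 → seg 2, τ=1/4; S=-1+-827/589·τ+-1551/589·τ²+1200/589·τ³=-13983/9424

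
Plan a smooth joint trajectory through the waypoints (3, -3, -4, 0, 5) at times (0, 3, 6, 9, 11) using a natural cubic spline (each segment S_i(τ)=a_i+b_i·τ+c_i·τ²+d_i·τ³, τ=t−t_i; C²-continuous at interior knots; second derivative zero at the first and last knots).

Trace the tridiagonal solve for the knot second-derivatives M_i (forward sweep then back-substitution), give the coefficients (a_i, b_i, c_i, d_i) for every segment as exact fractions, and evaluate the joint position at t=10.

Δ: Δ0=-2, Δ1=-1/3, Δ2=4/3, Δ3=5/2
row 1: diag=12, rhs=10; c'=1/4, d'=5/6
row 2: denom=12−3·1/4=45/4; d'=(10−3·5/6)/(45/4)=2/3
row 3: denom=10−3·4/15=46/5; d'=(7−3·2/3)/(46/5)=25/46
back: M3=25/46
back: M2=2/3−4/15·25/46=12/23
back: M1=5/6−1/4·12/23=97/138
M: M0=0, M1=97/138, M2=12/23, M3=25/46, M4=0
seg 0: a=3, c=M0/2=0, d=(M1−M0)/(6·3)=97/2484, b=Δ0−h0·(2M0+M1)/6=-649/276
seg 1: a=-3, c=M1/2=97/276, d=(M2−M1)/(6·3)=-25/2484, b=Δ1−h1·(2M1+M2)/6=-179/138
seg 2: a=-4, c=M2/2=6/23, d=(M3−M2)/(6·3)=1/828, b=Δ2−h2·(2M2+M3)/6=149/276
seg 3: a=0, c=M3/2=25/92, d=(M4−M3)/(6·2)=-25/552, b=Δ3−h3·(2M3+M4)/6=295/138
t_q=10 → seg 3, τ=1; S=0+295/138·τ+25/92·τ²+-25/552·τ³=435/184

  seg 0: a=3 b=-649/276 c=0 d=97/2484
  seg 1: a=-3 b=-179/138 c=97/276 d=-25/2484
  seg 2: a=-4 b=149/276 c=6/23 d=1/828
  seg 3: a=0 b=295/138 c=25/92 d=-25/552
S(10) = 435/184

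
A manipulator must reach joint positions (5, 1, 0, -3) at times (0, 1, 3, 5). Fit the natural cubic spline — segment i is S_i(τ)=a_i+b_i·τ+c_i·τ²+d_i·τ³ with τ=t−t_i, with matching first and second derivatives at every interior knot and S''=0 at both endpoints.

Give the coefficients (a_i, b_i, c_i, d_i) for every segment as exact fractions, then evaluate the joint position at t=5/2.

Δ: Δ0=-4, Δ1=-1/2, Δ2=-3/2
row 1: diag=6, rhs=21; c'=1/3, d'=7/2
row 2: denom=8−2·1/3=22/3; d'=(-6−2·7/2)/(22/3)=-39/22
back: M2=-39/22
back: M1=7/2−1/3·-39/22=45/11
M: M0=0, M1=45/11, M2=-39/22, M3=0
seg 0: a=5, c=M0/2=0, d=(M1−M0)/(6·1)=15/22, b=Δ0−h0·(2M0+M1)/6=-103/22
seg 1: a=1, c=M1/2=45/22, d=(M2−M1)/(6·2)=-43/88, b=Δ1−h1·(2M1+M2)/6=-29/11
seg 2: a=0, c=M2/2=-39/44, d=(M3−M2)/(6·2)=13/88, b=Δ2−h2·(2M2+M3)/6=-7/22
t_q=5/2 → seg 1, τ=3/2; S=1+-29/11·τ+45/22·τ²+-43/88·τ³=-1/704

  seg 0: a=5 b=-103/22 c=0 d=15/22
  seg 1: a=1 b=-29/11 c=45/22 d=-43/88
  seg 2: a=0 b=-7/22 c=-39/44 d=13/88
S(5/2) = -1/704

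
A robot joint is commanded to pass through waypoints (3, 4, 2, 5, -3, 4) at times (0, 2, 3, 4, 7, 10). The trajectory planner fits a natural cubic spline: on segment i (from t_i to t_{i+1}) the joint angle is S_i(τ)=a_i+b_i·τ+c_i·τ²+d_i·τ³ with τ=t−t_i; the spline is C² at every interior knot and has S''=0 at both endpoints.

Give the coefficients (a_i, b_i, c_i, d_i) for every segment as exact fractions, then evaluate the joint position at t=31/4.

Δ: Δ0=1/2, Δ1=-2, Δ2=3, Δ3=-8/3, Δ4=7/3
row 1: diag=6, rhs=-15; c'=1/6, d'=-5/2
row 2: denom=4−1·1/6=23/6; d'=(30−1·-5/2)/(23/6)=195/23
row 3: denom=8−1·6/23=178/23; d'=(-34−1·195/23)/(178/23)=-977/178
row 4: denom=12−3·69/178=1929/178; d'=(30−3·-977/178)/(1929/178)=2757/643
back: M4=2757/643
back: M3=-977/178−69/178·2757/643=-4598/643
back: M2=195/23−6/23·-4598/643=6651/643
back: M1=-5/2−1/6·6651/643=-2716/643
M: M0=0, M1=-2716/643, M2=6651/643, M3=-4598/643, M4=2757/643, M5=0
seg 0: a=3, c=M0/2=0, d=(M1−M0)/(6·2)=-679/1929, b=Δ0−h0·(2M0+M1)/6=7361/3858
seg 1: a=4, c=M1/2=-1358/643, d=(M2−M1)/(6·1)=9367/3858, b=Δ1−h1·(2M1+M2)/6=-8935/3858
seg 2: a=2, c=M2/2=6651/1286, d=(M3−M2)/(6·1)=-11249/3858, b=Δ2−h2·(2M2+M3)/6=1435/1929
seg 3: a=5, c=M3/2=-2299/643, d=(M4−M3)/(6·3)=7355/11574, b=Δ3−h3·(2M3+M4)/6=9029/3858
seg 4: a=-3, c=M4/2=2757/1286, d=(M5−M4)/(6·3)=-919/3858, b=Δ4−h4·(2M4+M5)/6=-3770/1929
t_q=31/4 → seg 4, τ=3/4; S=-3+-3770/1929·τ+2757/1286·τ²+-919/3858·τ³=-276571/82304

  seg 0: a=3 b=7361/3858 c=0 d=-679/1929
  seg 1: a=4 b=-8935/3858 c=-1358/643 d=9367/3858
  seg 2: a=2 b=1435/1929 c=6651/1286 d=-11249/3858
  seg 3: a=5 b=9029/3858 c=-2299/643 d=7355/11574
  seg 4: a=-3 b=-3770/1929 c=2757/1286 d=-919/3858
S(31/4) = -276571/82304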